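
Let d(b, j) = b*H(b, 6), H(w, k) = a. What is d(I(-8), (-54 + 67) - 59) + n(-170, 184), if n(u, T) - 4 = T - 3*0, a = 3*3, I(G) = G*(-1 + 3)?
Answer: 44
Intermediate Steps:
I(G) = 2*G (I(G) = G*2 = 2*G)
a = 9
H(w, k) = 9
n(u, T) = 4 + T (n(u, T) = 4 + (T - 3*0) = 4 + (T + 0) = 4 + T)
d(b, j) = 9*b (d(b, j) = b*9 = 9*b)
d(I(-8), (-54 + 67) - 59) + n(-170, 184) = 9*(2*(-8)) + (4 + 184) = 9*(-16) + 188 = -144 + 188 = 44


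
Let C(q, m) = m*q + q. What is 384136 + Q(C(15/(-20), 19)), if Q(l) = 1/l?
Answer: 5762039/15 ≈ 3.8414e+5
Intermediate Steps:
C(q, m) = q + m*q
384136 + Q(C(15/(-20), 19)) = 384136 + 1/((15/(-20))*(1 + 19)) = 384136 + 1/((15*(-1/20))*20) = 384136 + 1/(-¾*20) = 384136 + 1/(-15) = 384136 - 1/15 = 5762039/15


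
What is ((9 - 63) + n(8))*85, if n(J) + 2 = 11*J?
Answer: 2720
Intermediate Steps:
n(J) = -2 + 11*J
((9 - 63) + n(8))*85 = ((9 - 63) + (-2 + 11*8))*85 = (-54 + (-2 + 88))*85 = (-54 + 86)*85 = 32*85 = 2720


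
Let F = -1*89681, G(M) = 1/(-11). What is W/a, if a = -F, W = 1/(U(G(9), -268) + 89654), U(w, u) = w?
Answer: 11/88442774433 ≈ 1.2437e-10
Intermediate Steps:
G(M) = -1/11
F = -89681
W = 11/986193 (W = 1/(-1/11 + 89654) = 1/(986193/11) = 11/986193 ≈ 1.1154e-5)
a = 89681 (a = -1*(-89681) = 89681)
W/a = (11/986193)/89681 = (11/986193)*(1/89681) = 11/88442774433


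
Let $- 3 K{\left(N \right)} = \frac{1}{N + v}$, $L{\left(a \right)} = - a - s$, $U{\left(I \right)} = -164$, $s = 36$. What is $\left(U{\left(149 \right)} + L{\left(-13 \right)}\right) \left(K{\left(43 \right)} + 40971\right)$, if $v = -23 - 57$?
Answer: $- \frac{850435234}{111} \approx -7.6616 \cdot 10^{6}$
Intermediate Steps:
$v = -80$ ($v = -23 - 57 = -80$)
$L{\left(a \right)} = -36 - a$ ($L{\left(a \right)} = - a - 36 = -36 - a$)
$K{\left(N \right)} = - \frac{1}{3 \left(-80 + N\right)}$ ($K{\left(N \right)} = - \frac{1}{3 \left(N - 80\right)} = - \frac{1}{3 \left(-80 + N\right)}$)
$\left(U{\left(149 \right)} + L{\left(-13 \right)}\right) \left(K{\left(43 \right)} + 40971\right) = \left(-164 - 23\right) \left(- \frac{1}{-240 + 3 \cdot 43} + 40971\right) = \left(-164 + \left(-36 + 13\right)\right) \left(- \frac{1}{-240 + 129} + 40971\right) = \left(-164 - 23\right) \left(- \frac{1}{-111} + 40971\right) = - 187 \left(\left(-1\right) \left(- \frac{1}{111}\right) + 40971\right) = - 187 \left(\frac{1}{111} + 40971\right) = \left(-187\right) \frac{4547782}{111} = - \frac{850435234}{111}$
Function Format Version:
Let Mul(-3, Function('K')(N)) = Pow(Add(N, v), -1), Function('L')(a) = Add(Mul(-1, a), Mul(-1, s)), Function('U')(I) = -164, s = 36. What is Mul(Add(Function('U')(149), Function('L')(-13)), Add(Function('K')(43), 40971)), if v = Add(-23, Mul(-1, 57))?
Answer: Rational(-850435234, 111) ≈ -7.6616e+6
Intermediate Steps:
v = -80 (v = Add(-23, -57) = -80)
Function('L')(a) = Add(-36, Mul(-1, a)) (Function('L')(a) = Add(Mul(-1, a), Mul(-1, 36)) = Add(Mul(-1, a), -36) = Add(-36, Mul(-1, a)))
Function('K')(N) = Mul(Rational(-1, 3), Pow(Add(-80, N), -1)) (Function('K')(N) = Mul(Rational(-1, 3), Pow(Add(N, -80), -1)) = Mul(Rational(-1, 3), Pow(Add(-80, N), -1)))
Mul(Add(Function('U')(149), Function('L')(-13)), Add(Function('K')(43), 40971)) = Mul(Add(-164, Add(-36, Mul(-1, -13))), Add(Mul(-1, Pow(Add(-240, Mul(3, 43)), -1)), 40971)) = Mul(Add(-164, Add(-36, 13)), Add(Mul(-1, Pow(Add(-240, 129), -1)), 40971)) = Mul(Add(-164, -23), Add(Mul(-1, Pow(-111, -1)), 40971)) = Mul(-187, Add(Mul(-1, Rational(-1, 111)), 40971)) = Mul(-187, Add(Rational(1, 111), 40971)) = Mul(-187, Rational(4547782, 111)) = Rational(-850435234, 111)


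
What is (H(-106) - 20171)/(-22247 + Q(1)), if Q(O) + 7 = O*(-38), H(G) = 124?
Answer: 20047/22292 ≈ 0.89929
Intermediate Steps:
Q(O) = -7 - 38*O (Q(O) = -7 + O*(-38) = -7 - 38*O)
(H(-106) - 20171)/(-22247 + Q(1)) = (124 - 20171)/(-22247 + (-7 - 38*1)) = -20047/(-22247 + (-7 - 38)) = -20047/(-22247 - 45) = -20047/(-22292) = -20047*(-1/22292) = 20047/22292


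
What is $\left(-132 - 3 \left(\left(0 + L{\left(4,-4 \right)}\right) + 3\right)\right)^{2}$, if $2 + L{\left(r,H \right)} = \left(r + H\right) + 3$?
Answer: $20736$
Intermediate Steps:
$L{\left(r,H \right)} = 1 + H + r$ ($L{\left(r,H \right)} = -2 + \left(\left(r + H\right) + 3\right) = -2 + \left(\left(H + r\right) + 3\right) = -2 + \left(3 + H + r\right) = 1 + H + r$)
$\left(-132 - 3 \left(\left(0 + L{\left(4,-4 \right)}\right) + 3\right)\right)^{2} = \left(-132 - 3 \left(\left(0 + \left(1 - 4 + 4\right)\right) + 3\right)\right)^{2} = \left(-132 - 3 \left(\left(0 + 1\right) + 3\right)\right)^{2} = \left(-132 - 3 \left(1 + 3\right)\right)^{2} = \left(-132 - 12\right)^{2} = \left(-144\right)^{2} = 20736$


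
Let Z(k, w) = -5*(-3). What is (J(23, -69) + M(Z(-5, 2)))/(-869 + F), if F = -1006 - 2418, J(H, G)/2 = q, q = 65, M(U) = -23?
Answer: -107/4293 ≈ -0.024924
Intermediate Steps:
Z(k, w) = 15
J(H, G) = 130 (J(H, G) = 2*65 = 130)
F = -3424
(J(23, -69) + M(Z(-5, 2)))/(-869 + F) = (130 - 23)/(-869 - 3424) = 107/(-4293) = 107*(-1/4293) = -107/4293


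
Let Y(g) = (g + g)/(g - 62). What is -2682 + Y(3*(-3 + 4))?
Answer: -158244/59 ≈ -2682.1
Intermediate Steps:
Y(g) = 2*g/(-62 + g) (Y(g) = (2*g)/(-62 + g) = 2*g/(-62 + g))
-2682 + Y(3*(-3 + 4)) = -2682 + 2*(3*(-3 + 4))/(-62 + 3*(-3 + 4)) = -2682 + 2*(3*1)/(-62 + 3*1) = -2682 + 2*3/(-62 + 3) = -2682 + 2*3/(-59) = -2682 + 2*3*(-1/59) = -2682 - 6/59 = -158244/59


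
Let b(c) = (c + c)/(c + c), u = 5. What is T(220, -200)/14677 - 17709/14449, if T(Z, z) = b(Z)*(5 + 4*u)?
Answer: -259553768/212067973 ≈ -1.2239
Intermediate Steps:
b(c) = 1 (b(c) = (2*c)/((2*c)) = (2*c)*(1/(2*c)) = 1)
T(Z, z) = 25 (T(Z, z) = 1*(5 + 4*5) = 1*(5 + 20) = 1*25 = 25)
T(220, -200)/14677 - 17709/14449 = 25/14677 - 17709/14449 = -259553768/212067973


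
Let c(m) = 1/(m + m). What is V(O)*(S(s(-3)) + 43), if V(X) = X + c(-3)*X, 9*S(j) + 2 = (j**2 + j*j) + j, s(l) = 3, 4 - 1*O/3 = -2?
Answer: 2030/3 ≈ 676.67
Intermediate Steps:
O = 18 (O = 12 - 3*(-2) = 12 + 6 = 18)
c(m) = 1/(2*m)
S(j) = -2/9 + j/9 + 2*j**2/9 (S(j) = -2/9 + ((j**2 + j*j) + j)/9 = -2/9 + ((j**2 + j**2) + j)/9 = -2/9 + (2*j**2 + j)/9 = -2/9 + (j + 2*j**2)/9 = -2/9 + (j/9 + 2*j**2/9) = -2/9 + j/9 + 2*j**2/9)
V(X) = 5*X/6 (V(X) = X + ((1/2)/(-3))*X = X + ((1/2)*(-1/3))*X = X - X/6 = 5*X/6)
V(O)*(S(s(-3)) + 43) = ((5/6)*18)*((-2/9 + (1/9)*3 + (2/9)*3**2) + 43) = 15*((-2/9 + 1/3 + (2/9)*9) + 43) = 15*((-2/9 + 1/3 + 2) + 43) = 15*(19/9 + 43) = 15*(406/9) = 2030/3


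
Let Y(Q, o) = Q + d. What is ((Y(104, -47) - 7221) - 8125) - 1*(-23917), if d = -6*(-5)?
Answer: 8705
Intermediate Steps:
d = 30
Y(Q, o) = 30 + Q (Y(Q, o) = Q + 30 = 30 + Q)
((Y(104, -47) - 7221) - 8125) - 1*(-23917) = (((30 + 104) - 7221) - 8125) - 1*(-23917) = ((134 - 7221) - 8125) + 23917 = (-7087 - 8125) + 23917 = -15212 + 23917 = 8705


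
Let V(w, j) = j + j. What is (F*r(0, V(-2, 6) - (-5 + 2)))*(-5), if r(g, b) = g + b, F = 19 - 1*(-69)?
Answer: -6600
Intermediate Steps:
V(w, j) = 2*j
F = 88 (F = 19 + 69 = 88)
r(g, b) = b + g
(F*r(0, V(-2, 6) - (-5 + 2)))*(-5) = (88*((2*6 - (-5 + 2)) + 0))*(-5) = (88*((12 - 1*(-3)) + 0))*(-5) = (88*((12 + 3) + 0))*(-5) = (88*(15 + 0))*(-5) = (88*15)*(-5) = 1320*(-5) = -6600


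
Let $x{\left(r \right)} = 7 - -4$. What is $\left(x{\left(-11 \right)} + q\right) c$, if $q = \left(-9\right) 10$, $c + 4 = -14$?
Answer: $1422$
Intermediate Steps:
$x{\left(r \right)} = 11$ ($x{\left(r \right)} = 7 + 4 = 11$)
$c = -18$ ($c = -4 - 14 = -18$)
$q = -90$
$\left(x{\left(-11 \right)} + q\right) c = \left(11 - 90\right) \left(-18\right) = \left(-79\right) \left(-18\right) = 1422$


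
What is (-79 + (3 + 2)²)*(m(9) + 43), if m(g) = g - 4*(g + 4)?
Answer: 0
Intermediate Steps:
m(g) = -16 - 3*g (m(g) = g - 4*(4 + g) = g + (-16 - 4*g) = -16 - 3*g)
(-79 + (3 + 2)²)*(m(9) + 43) = (-79 + (3 + 2)²)*((-16 - 3*9) + 43) = (-79 + 5²)*((-16 - 27) + 43) = (-79 + 25)*(-43 + 43) = -54*0 = 0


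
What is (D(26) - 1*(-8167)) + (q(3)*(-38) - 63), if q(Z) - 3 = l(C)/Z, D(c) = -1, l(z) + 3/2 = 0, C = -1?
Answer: 8008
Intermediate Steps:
l(z) = -3/2 (l(z) = -3/2 + 0 = -3/2)
q(Z) = 3 - 3/(2*Z)
(D(26) - 1*(-8167)) + (q(3)*(-38) - 63) = (-1 - 1*(-8167)) + ((3 - 3/2/3)*(-38) - 63) = (-1 + 8167) + ((3 - 3/2*1/3)*(-38) - 63) = 8166 + ((3 - 1/2)*(-38) - 63) = 8166 + ((5/2)*(-38) - 63) = 8166 + (-95 - 63) = 8166 - 158 = 8008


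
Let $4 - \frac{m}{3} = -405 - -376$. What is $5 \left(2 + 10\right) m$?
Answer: $5940$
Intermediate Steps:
$m = 99$ ($m = 12 - 3 \left(-405 - -376\right) = 12 - 3 \left(-405 + 376\right) = 12 - -87 = 12 + 87 = 99$)
$5 \left(2 + 10\right) m = 5 \left(2 + 10\right) 99 = 5 \cdot 12 \cdot 99 = 60 \cdot 99 = 5940$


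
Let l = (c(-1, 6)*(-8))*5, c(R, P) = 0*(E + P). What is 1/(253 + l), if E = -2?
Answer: 1/253 ≈ 0.0039526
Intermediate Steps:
c(R, P) = 0 (c(R, P) = 0*(-2 + P) = 0)
l = 0 (l = (0*(-8))*5 = 0*5 = 0)
1/(253 + l) = 1/(253 + 0) = 1/253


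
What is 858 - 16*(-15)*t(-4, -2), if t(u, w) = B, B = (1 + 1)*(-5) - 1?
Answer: -1782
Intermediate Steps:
B = -11 (B = 2*(-5) - 1 = -10 - 1 = -11)
t(u, w) = -11
858 - 16*(-15)*t(-4, -2) = 858 - 16*(-15)*(-11) = 858 - (-240)*(-11) = 858 - 1*2640 = 858 - 2640 = -1782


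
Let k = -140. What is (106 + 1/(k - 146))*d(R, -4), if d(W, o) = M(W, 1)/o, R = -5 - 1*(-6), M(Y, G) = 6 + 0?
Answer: -90945/572 ≈ -158.99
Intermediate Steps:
M(Y, G) = 6
R = 1 (R = -5 + 6 = 1)
d(W, o) = 6/o
(106 + 1/(k - 146))*d(R, -4) = (106 + 1/(-140 - 146))*(6/(-4)) = (106 + 1/(-286))*(6*(-¼)) = (106 - 1/286)*(-3/2) = (30315/286)*(-3/2) = -90945/572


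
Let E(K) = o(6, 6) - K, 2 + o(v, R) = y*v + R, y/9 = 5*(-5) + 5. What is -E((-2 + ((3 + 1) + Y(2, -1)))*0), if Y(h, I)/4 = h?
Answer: 1076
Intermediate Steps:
y = -180 (y = 9*(5*(-5) + 5) = 9*(-25 + 5) = 9*(-20) = -180)
Y(h, I) = 4*h
o(v, R) = -2 + R - 180*v (o(v, R) = -2 + (-180*v + R) = -2 + (R - 180*v) = -2 + R - 180*v)
E(K) = -1076 - K (E(K) = (-2 + 6 - 180*6) - K = (-2 + 6 - 1080) - K = -1076 - K)
-E((-2 + ((3 + 1) + Y(2, -1)))*0) = -(-1076 - (-2 + ((3 + 1) + 4*2))*0) = -(-1076 - (-2 + (4 + 8))*0) = -(-1076 - (-2 + 12)*0) = -(-1076 - 10*0) = -(-1076 - 1*0) = -(-1076 + 0) = -1*(-1076) = 1076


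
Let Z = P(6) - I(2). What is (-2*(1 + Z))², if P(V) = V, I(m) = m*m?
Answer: 36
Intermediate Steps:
I(m) = m²
Z = 2 (Z = 6 - 1*2² = 6 - 1*4 = 6 - 4 = 2)
(-2*(1 + Z))² = (-2*(1 + 2))² = (-2*3)² = (-6)² = 36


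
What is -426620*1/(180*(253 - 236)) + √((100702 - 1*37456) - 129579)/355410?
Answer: -21331/153 + I*√66333/355410 ≈ -139.42 + 0.00072466*I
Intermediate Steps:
-426620*1/(180*(253 - 236)) + √((100702 - 1*37456) - 129579)/355410 = -426620/(17*180) + √((100702 - 37456) - 129579)*(1/355410) = -426620/3060 + √(63246 - 129579)*(1/355410) = -426620*1/3060 + √(-66333)*(1/355410) = -21331/153 + (I*√66333)*(1/355410) = -21331/153 + I*√66333/355410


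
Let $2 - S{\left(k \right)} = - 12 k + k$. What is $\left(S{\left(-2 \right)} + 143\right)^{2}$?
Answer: $15129$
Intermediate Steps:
$S{\left(k \right)} = 2 + 11 k$ ($S{\left(k \right)} = 2 - \left(- 12 k + k\right) = 2 - - 11 k = 2 + 11 k$)
$\left(S{\left(-2 \right)} + 143\right)^{2} = \left(\left(2 + 11 \left(-2\right)\right) + 143\right)^{2} = \left(\left(2 - 22\right) + 143\right)^{2} = \left(-20 + 143\right)^{2} = 123^{2} = 15129$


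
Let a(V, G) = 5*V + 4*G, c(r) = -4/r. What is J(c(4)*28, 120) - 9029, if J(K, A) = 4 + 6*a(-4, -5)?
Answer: -9265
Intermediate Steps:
a(V, G) = 4*G + 5*V
J(K, A) = -236 (J(K, A) = 4 + 6*(4*(-5) + 5*(-4)) = 4 + 6*(-20 - 20) = 4 + 6*(-40) = 4 - 240 = -236)
J(c(4)*28, 120) - 9029 = -236 - 9029 = -9265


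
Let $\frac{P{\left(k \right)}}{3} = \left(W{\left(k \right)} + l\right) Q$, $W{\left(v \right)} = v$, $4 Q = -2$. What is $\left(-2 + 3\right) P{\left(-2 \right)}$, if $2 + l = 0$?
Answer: $6$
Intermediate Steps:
$Q = - \frac{1}{2}$ ($Q = \frac{1}{4} \left(-2\right) = - \frac{1}{2} \approx -0.5$)
$l = -2$ ($l = -2 + 0 = -2$)
$P{\left(k \right)} = 3 - \frac{3 k}{2}$ ($P{\left(k \right)} = 3 \left(k - 2\right) \left(- \frac{1}{2}\right) = 3 \left(-2 + k\right) \left(- \frac{1}{2}\right) = 3 \left(1 - \frac{k}{2}\right) = 3 - \frac{3 k}{2}$)
$\left(-2 + 3\right) P{\left(-2 \right)} = \left(-2 + 3\right) \left(3 - -3\right) = 1 \left(3 + 3\right) = 1 \cdot 6 = 6$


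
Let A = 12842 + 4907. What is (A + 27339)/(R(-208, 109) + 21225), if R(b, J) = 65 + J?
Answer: 45088/21399 ≈ 2.1070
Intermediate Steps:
A = 17749
(A + 27339)/(R(-208, 109) + 21225) = (17749 + 27339)/((65 + 109) + 21225) = 45088/(174 + 21225) = 45088/21399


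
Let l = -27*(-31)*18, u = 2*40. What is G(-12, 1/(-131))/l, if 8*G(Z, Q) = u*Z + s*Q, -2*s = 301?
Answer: -251219/31578336 ≈ -0.0079554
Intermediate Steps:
s = -301/2 (s = -1/2*301 = -301/2 ≈ -150.50)
u = 80
G(Z, Q) = 10*Z - 301*Q/16 (G(Z, Q) = (80*Z - 301*Q/2)/8 = 10*Z - 301*Q/16)
l = 15066 (l = 837*18 = 15066)
G(-12, 1/(-131))/l = (10*(-12) - 301/16/(-131))/15066 = (-120 - 301/16*(-1/131))*(1/15066) = (-120 + 301/2096)*(1/15066) = -251219/2096*1/15066 = -251219/31578336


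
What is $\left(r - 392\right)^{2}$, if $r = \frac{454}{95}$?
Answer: $\frac{1353209796}{9025} \approx 1.4994 \cdot 10^{5}$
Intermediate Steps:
$r = \frac{454}{95}$ ($r = 454 \cdot \frac{1}{95} = \frac{454}{95} \approx 4.7789$)
$\left(r - 392\right)^{2} = \left(\frac{454}{95} - 392\right)^{2} = \left(- \frac{36786}{95}\right)^{2} = \frac{1353209796}{9025}$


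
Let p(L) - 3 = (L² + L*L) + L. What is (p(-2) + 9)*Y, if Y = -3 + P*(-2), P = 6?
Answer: -270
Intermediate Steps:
p(L) = 3 + L + 2*L² (p(L) = 3 + ((L² + L*L) + L) = 3 + ((L² + L²) + L) = 3 + (2*L² + L) = 3 + (L + 2*L²) = 3 + L + 2*L²)
Y = -15 (Y = -3 + 6*(-2) = -3 - 12 = -15)
(p(-2) + 9)*Y = ((3 - 2 + 2*(-2)²) + 9)*(-15) = ((3 - 2 + 2*4) + 9)*(-15) = ((3 - 2 + 8) + 9)*(-15) = (9 + 9)*(-15) = 18*(-15) = -270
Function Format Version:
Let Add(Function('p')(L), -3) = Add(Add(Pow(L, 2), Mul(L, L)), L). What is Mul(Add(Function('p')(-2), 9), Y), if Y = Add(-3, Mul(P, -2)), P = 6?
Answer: -270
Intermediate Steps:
Function('p')(L) = Add(3, L, Mul(2, Pow(L, 2))) (Function('p')(L) = Add(3, Add(Add(Pow(L, 2), Mul(L, L)), L)) = Add(3, Add(Add(Pow(L, 2), Pow(L, 2)), L)) = Add(3, Add(Mul(2, Pow(L, 2)), L)) = Add(3, Add(L, Mul(2, Pow(L, 2)))) = Add(3, L, Mul(2, Pow(L, 2))))
Y = -15 (Y = Add(-3, Mul(6, -2)) = Add(-3, -12) = -15)
Mul(Add(Function('p')(-2), 9), Y) = Mul(Add(Add(3, -2, Mul(2, Pow(-2, 2))), 9), -15) = Mul(Add(Add(3, -2, Mul(2, 4)), 9), -15) = Mul(Add(Add(3, -2, 8), 9), -15) = Mul(Add(9, 9), -15) = Mul(18, -15) = -270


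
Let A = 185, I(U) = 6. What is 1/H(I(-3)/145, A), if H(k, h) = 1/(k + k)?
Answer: 12/145 ≈ 0.082759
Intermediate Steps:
H(k, h) = 1/(2*k)
1/H(I(-3)/145, A) = 1/(1/(2*((6/145)))) = 1/(1/(2*((6*(1/145))))) = 1/(1/(2*(6/145))) = 1/((½)*(145/6)) = 1/(145/12) = 12/145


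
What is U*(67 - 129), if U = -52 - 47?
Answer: 6138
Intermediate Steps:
U = -99
U*(67 - 129) = -99*(67 - 129) = -99*(-62) = 6138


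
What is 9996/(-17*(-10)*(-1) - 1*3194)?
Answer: -2499/841 ≈ -2.9715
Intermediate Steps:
9996/(-17*(-10)*(-1) - 1*3194) = 9996/(170*(-1) - 3194) = 9996/(-170 - 3194) = 9996/(-3364) = 9996*(-1/3364) = -2499/841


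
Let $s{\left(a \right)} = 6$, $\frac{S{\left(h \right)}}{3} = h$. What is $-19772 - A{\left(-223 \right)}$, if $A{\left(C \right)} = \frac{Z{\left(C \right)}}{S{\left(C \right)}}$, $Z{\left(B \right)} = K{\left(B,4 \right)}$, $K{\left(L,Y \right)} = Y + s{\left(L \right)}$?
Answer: $- \frac{13227458}{669} \approx -19772.0$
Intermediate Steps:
$S{\left(h \right)} = 3 h$
$K{\left(L,Y \right)} = 6 + Y$ ($K{\left(L,Y \right)} = Y + 6 = 6 + Y$)
$Z{\left(B \right)} = 10$ ($Z{\left(B \right)} = 6 + 4 = 10$)
$A{\left(C \right)} = \frac{10}{3 C}$
$-19772 - A{\left(-223 \right)} = -19772 - \frac{10}{3 \left(-223\right)} = -19772 - \frac{10}{3} \left(- \frac{1}{223}\right) = -19772 - - \frac{10}{669} = -19772 + \frac{10}{669} = - \frac{13227458}{669}$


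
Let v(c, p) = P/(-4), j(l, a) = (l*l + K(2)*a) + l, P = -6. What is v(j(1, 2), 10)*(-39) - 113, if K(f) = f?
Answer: -343/2 ≈ -171.50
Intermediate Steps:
j(l, a) = l + l² + 2*a (j(l, a) = (l*l + 2*a) + l = (l² + 2*a) + l = l + l² + 2*a)
v(c, p) = 3/2 (v(c, p) = -6/(-4) = -6*(-¼) = 3/2)
v(j(1, 2), 10)*(-39) - 113 = (3/2)*(-39) - 113 = -117/2 - 113 = -343/2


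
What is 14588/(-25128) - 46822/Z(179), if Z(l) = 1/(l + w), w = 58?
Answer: -69710189195/6282 ≈ -1.1097e+7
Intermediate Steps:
Z(l) = 1/(58 + l) (Z(l) = 1/(l + 58) = 1/(58 + l))
14588/(-25128) - 46822/Z(179) = 14588/(-25128) - 46822/(1/(58 + 179)) = 14588*(-1/25128) - 46822/(1/237) = -3647/6282 - 46822/1/237 = -3647/6282 - 46822*237 = -3647/6282 - 11096814 = -69710189195/6282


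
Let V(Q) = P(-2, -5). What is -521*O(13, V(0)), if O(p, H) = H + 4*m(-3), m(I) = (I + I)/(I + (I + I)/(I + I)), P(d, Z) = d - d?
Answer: -6252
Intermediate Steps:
P(d, Z) = 0
V(Q) = 0
m(I) = 2*I/(1 + I) (m(I) = (2*I)/(I + (2*I)/((2*I))) = (2*I)/(I + (2*I)*(1/(2*I))) = (2*I)/(I + 1) = (2*I)/(1 + I) = 2*I/(1 + I))
O(p, H) = 12 + H (O(p, H) = H + 4*(2*(-3)/(1 - 3)) = H + 4*(2*(-3)/(-2)) = H + 4*(2*(-3)*(-½)) = H + 4*3 = H + 12 = 12 + H)
-521*O(13, V(0)) = -521*(12 + 0) = -521*12 = -6252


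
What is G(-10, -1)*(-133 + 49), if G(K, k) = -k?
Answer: -84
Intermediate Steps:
G(-10, -1)*(-133 + 49) = (-1*(-1))*(-133 + 49) = 1*(-84) = -84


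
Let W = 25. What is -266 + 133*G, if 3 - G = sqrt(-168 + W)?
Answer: 133 - 133*I*sqrt(143) ≈ 133.0 - 1590.4*I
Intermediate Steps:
G = 3 - I*sqrt(143) (G = 3 - sqrt(-168 + 25) = 3 - sqrt(-143) = 3 - I*sqrt(143) ≈ 3.0 - 11.958*I)
-266 + 133*G = -266 + 133*(3 - I*sqrt(143)) = -266 + (399 - 133*I*sqrt(143)) = 133 - 133*I*sqrt(143)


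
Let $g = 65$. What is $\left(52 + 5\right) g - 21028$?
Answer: $-17323$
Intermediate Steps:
$\left(52 + 5\right) g - 21028 = \left(52 + 5\right) 65 - 21028 = 57 \cdot 65 - 21028 = 3705 - 21028 = -17323$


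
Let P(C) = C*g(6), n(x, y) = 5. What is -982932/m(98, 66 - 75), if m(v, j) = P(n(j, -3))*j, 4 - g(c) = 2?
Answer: 163822/15 ≈ 10921.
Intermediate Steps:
g(c) = 2 (g(c) = 4 - 1*2 = 4 - 2 = 2)
P(C) = 2*C (P(C) = C*2 = 2*C)
m(v, j) = 10*j (m(v, j) = (2*5)*j = 10*j)
-982932/m(98, 66 - 75) = -982932*1/(10*(66 - 75)) = -982932/(10*(-9)) = -982932/(-90) = -982932*(-1/90) = 163822/15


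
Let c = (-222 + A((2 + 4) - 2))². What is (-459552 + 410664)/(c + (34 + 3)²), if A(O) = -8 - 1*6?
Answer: -48888/57065 ≈ -0.85671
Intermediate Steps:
A(O) = -14 (A(O) = -8 - 6 = -14)
c = 55696 (c = (-222 - 14)² = (-236)² = 55696)
(-459552 + 410664)/(c + (34 + 3)²) = (-459552 + 410664)/(55696 + (34 + 3)²) = -48888/(55696 + 37²) = -48888/(55696 + 1369) = -48888/57065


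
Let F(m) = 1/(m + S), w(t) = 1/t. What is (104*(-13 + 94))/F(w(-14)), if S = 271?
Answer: 15976116/7 ≈ 2.2823e+6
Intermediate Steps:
F(m) = 1/(271 + m) (F(m) = 1/(m + 271) = 1/(271 + m))
(104*(-13 + 94))/F(w(-14)) = (104*(-13 + 94))/(1/(271 + 1/(-14))) = (104*81)/(1/(271 - 1/14)) = 8424/(1/(3793/14)) = 8424/(14/3793) = 8424*(3793/14) = 15976116/7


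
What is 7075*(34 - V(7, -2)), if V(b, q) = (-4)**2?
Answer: 127350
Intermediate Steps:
V(b, q) = 16
7075*(34 - V(7, -2)) = 7075*(34 - 1*16) = 7075*(34 - 16) = 7075*18 = 127350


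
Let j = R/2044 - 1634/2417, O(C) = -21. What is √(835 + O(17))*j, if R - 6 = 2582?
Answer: 728825*√814/1235087 ≈ 16.836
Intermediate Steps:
R = 2588 (R = 6 + 2582 = 2588)
j = 728825/1235087 (j = 2588/2044 - 1634/2417 = 2588*(1/2044) - 1634*1/2417 = 647/511 - 1634/2417 = 728825/1235087 ≈ 0.59010)
√(835 + O(17))*j = √(835 - 21)*(728825/1235087) = √814*(728825/1235087) = 728825*√814/1235087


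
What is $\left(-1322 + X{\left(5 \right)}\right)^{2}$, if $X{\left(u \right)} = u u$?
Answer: $1682209$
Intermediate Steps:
$X{\left(u \right)} = u^{2}$
$\left(-1322 + X{\left(5 \right)}\right)^{2} = \left(-1322 + 5^{2}\right)^{2} = \left(-1322 + 25\right)^{2} = \left(-1297\right)^{2} = 1682209$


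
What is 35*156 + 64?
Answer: 5524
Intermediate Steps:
35*156 + 64 = 5460 + 64 = 5524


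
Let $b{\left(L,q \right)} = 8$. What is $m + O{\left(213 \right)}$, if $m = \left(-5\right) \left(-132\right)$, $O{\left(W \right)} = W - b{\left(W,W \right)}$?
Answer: $865$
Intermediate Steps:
$O{\left(W \right)} = -8 + W$ ($O{\left(W \right)} = W - 8 = -8 + W$)
$m = 660$
$m + O{\left(213 \right)} = 660 + \left(-8 + 213\right) = 660 + 205 = 865$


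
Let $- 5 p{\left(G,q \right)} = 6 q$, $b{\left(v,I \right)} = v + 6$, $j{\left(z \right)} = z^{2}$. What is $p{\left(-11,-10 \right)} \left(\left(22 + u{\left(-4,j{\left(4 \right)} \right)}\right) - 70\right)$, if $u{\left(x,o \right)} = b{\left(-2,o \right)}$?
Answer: $-528$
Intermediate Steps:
$b{\left(v,I \right)} = 6 + v$
$p{\left(G,q \right)} = - \frac{6 q}{5}$
$u{\left(x,o \right)} = 4$ ($u{\left(x,o \right)} = 6 - 2 = 4$)
$p{\left(-11,-10 \right)} \left(\left(22 + u{\left(-4,j{\left(4 \right)} \right)}\right) - 70\right) = \left(- \frac{6}{5}\right) \left(-10\right) \left(\left(22 + 4\right) - 70\right) = 12 \left(26 - 70\right) = 12 \left(-44\right) = -528$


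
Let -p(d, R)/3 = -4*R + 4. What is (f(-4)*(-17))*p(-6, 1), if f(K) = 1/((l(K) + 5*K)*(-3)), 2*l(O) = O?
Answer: 0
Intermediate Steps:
l(O) = O/2
p(d, R) = -12 + 12*R (p(d, R) = -3*(-4*R + 4) = -3*(4 - 4*R) = -12 + 12*R)
f(K) = -2/(33*K) (f(K) = 1/((K/2 + 5*K)*(-3)) = 1/((11*K/2)*(-3)) = 1/(-33*K/2) = -2/(33*K))
(f(-4)*(-17))*p(-6, 1) = (-2/33/(-4)*(-17))*(-12 + 12*1) = (-2/33*(-1/4)*(-17))*(-12 + 12) = ((1/66)*(-17))*0 = -17/66*0 = 0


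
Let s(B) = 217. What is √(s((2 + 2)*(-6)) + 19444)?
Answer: √19661 ≈ 140.22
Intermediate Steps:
√(s((2 + 2)*(-6)) + 19444) = √(217 + 19444) = √19661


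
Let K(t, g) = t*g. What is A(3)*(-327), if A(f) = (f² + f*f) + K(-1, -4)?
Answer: -7194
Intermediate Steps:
K(t, g) = g*t
A(f) = 4 + 2*f² (A(f) = (f² + f*f) - 4*(-1) = (f² + f²) + 4 = 2*f² + 4 = 4 + 2*f²)
A(3)*(-327) = (4 + 2*3²)*(-327) = (4 + 2*9)*(-327) = (4 + 18)*(-327) = 22*(-327) = -7194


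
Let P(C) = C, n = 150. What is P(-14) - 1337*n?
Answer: -200564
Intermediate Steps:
P(-14) - 1337*n = -14 - 1337*150 = -14 - 200550 = -200564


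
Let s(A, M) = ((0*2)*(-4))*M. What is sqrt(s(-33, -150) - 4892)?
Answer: 2*I*sqrt(1223) ≈ 69.943*I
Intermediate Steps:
s(A, M) = 0 (s(A, M) = (0*(-4))*M = 0*M = 0)
sqrt(s(-33, -150) - 4892) = sqrt(0 - 4892) = sqrt(-4892) = 2*I*sqrt(1223)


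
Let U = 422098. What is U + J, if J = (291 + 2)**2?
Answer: 507947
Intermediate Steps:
J = 85849 (J = 293**2 = 85849)
U + J = 422098 + 85849 = 507947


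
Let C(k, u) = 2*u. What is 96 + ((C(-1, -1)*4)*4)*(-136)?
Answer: 4448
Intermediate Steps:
96 + ((C(-1, -1)*4)*4)*(-136) = 96 + (((2*(-1))*4)*4)*(-136) = 96 + (-2*4*4)*(-136) = 96 - 8*4*(-136) = 96 - 32*(-136) = 96 + 4352 = 4448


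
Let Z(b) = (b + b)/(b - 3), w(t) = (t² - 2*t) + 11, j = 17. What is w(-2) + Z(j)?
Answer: 150/7 ≈ 21.429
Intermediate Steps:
w(t) = 11 + t² - 2*t
Z(b) = 2*b/(-3 + b) (Z(b) = (2*b)/(-3 + b) = 2*b/(-3 + b))
w(-2) + Z(j) = (11 + (-2)² - 2*(-2)) + 2*17/(-3 + 17) = (11 + 4 + 4) + 2*17/14 = 19 + 2*17*(1/14) = 19 + 17/7 = 150/7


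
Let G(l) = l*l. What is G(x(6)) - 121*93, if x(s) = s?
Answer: -11217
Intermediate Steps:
G(l) = l²
G(x(6)) - 121*93 = 6² - 121*93 = 36 - 11253 = -11217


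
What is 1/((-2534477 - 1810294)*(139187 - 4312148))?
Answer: 1/18130559936931 ≈ 5.5155e-14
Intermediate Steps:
1/((-2534477 - 1810294)*(139187 - 4312148)) = 1/(-4344771*(-4172961)) = 1/18130559936931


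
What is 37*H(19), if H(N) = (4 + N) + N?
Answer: 1554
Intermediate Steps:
H(N) = 4 + 2*N
37*H(19) = 37*(4 + 2*19) = 37*(4 + 38) = 37*42 = 1554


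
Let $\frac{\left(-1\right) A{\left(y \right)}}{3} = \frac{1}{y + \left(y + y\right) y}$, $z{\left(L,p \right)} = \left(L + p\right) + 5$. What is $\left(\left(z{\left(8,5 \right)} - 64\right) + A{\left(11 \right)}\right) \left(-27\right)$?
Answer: $\frac{314307}{253} \approx 1242.3$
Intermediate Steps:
$z{\left(L,p \right)} = 5 + L + p$
$A{\left(y \right)} = - \frac{3}{y + 2 y^{2}}$ ($A{\left(y \right)} = - \frac{3}{y + \left(y + y\right) y} = - \frac{3}{y + 2 y y} = - \frac{3}{y + 2 y^{2}}$)
$\left(\left(z{\left(8,5 \right)} - 64\right) + A{\left(11 \right)}\right) \left(-27\right) = \left(\left(\left(5 + 8 + 5\right) - 64\right) - \frac{3}{11 \left(1 + 2 \cdot 11\right)}\right) \left(-27\right) = \left(\left(18 - 64\right) - \frac{3}{11 \left(1 + 22\right)}\right) \left(-27\right) = \left(-46 - \frac{3}{11 \cdot 23}\right) \left(-27\right) = \left(-46 - \frac{3}{11} \cdot \frac{1}{23}\right) \left(-27\right) = \left(-46 - \frac{3}{253}\right) \left(-27\right) = \left(- \frac{11641}{253}\right) \left(-27\right) = \frac{314307}{253}$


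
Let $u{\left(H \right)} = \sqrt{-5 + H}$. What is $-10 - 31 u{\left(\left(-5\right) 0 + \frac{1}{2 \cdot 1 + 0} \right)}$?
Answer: $-10 - \frac{93 i \sqrt{2}}{2} \approx -10.0 - 65.761 i$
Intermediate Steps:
$-10 - 31 u{\left(\left(-5\right) 0 + \frac{1}{2 \cdot 1 + 0} \right)} = -10 - 31 \sqrt{-5 + \left(\left(-5\right) 0 + \frac{1}{2 \cdot 1 + 0}\right)} = -10 - 31 \sqrt{-5 + \left(0 + \frac{1}{2 + 0}\right)} = -10 - 31 \sqrt{-5 + \left(0 + \frac{1}{2}\right)} = -10 - 31 \sqrt{-5 + \frac{1}{2}} = -10 - 31 \sqrt{- \frac{9}{2}} = -10 - 31 \frac{3 i \sqrt{2}}{2} = -10 - \frac{93 i \sqrt{2}}{2}$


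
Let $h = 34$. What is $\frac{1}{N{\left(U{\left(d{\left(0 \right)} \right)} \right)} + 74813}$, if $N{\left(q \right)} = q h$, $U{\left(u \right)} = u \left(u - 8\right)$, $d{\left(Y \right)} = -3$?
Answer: $\frac{1}{75935} \approx 1.3169 \cdot 10^{-5}$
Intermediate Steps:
$U{\left(u \right)} = u \left(-8 + u\right)$
$N{\left(q \right)} = 34 q$ ($N{\left(q \right)} = q 34 = 34 q$)
$\frac{1}{N{\left(U{\left(d{\left(0 \right)} \right)} \right)} + 74813} = \frac{1}{34 \left(- 3 \left(-8 - 3\right)\right) + 74813} = \frac{1}{34 \left(\left(-3\right) \left(-11\right)\right) + 74813} = \frac{1}{34 \cdot 33 + 74813} = \frac{1}{1122 + 74813} = \frac{1}{75935}$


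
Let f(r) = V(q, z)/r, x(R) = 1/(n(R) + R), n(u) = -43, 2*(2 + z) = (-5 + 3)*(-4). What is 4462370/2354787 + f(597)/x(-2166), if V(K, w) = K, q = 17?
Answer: -28588427107/468602613 ≈ -61.008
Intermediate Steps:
z = 2 (z = -2 + ((-5 + 3)*(-4))/2 = -2 + (-2*(-4))/2 = -2 + (½)*8 = -2 + 4 = 2)
x(R) = 1/(-43 + R)
f(r) = 17/r
4462370/2354787 + f(597)/x(-2166) = 4462370/2354787 + (17/597)/(1/(-43 - 2166)) = 4462370*(1/2354787) + (17*(1/597))/(1/(-2209)) = 4462370/2354787 + 17/(597*(-1/2209)) = 4462370/2354787 + (17/597)*(-2209) = 4462370/2354787 - 37553/597 = -28588427107/468602613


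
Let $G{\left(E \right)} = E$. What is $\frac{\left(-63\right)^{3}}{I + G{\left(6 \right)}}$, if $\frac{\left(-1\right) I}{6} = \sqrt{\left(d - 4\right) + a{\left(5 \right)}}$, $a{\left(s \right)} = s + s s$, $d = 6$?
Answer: $\frac{83349}{62} + \frac{166698 \sqrt{2}}{31} \approx 8949.1$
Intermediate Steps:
$a{\left(s \right)} = s + s^{2}$
$I = - 24 \sqrt{2}$ ($I = - 6 \sqrt{\left(6 - 4\right) + 5 \left(1 + 5\right)} = - 6 \sqrt{\left(6 - 4\right) + 5 \cdot 6} = - 6 \sqrt{2 + 30} = - 6 \sqrt{32} = - 6 \cdot 4 \sqrt{2} = - 24 \sqrt{2} \approx -33.941$)
$\frac{\left(-63\right)^{3}}{I + G{\left(6 \right)}} = \frac{\left(-63\right)^{3}}{- 24 \sqrt{2} + 6} = - \frac{250047}{6 - 24 \sqrt{2}}$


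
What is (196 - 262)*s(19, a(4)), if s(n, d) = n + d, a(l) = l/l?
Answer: -1320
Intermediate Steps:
a(l) = 1
s(n, d) = d + n
(196 - 262)*s(19, a(4)) = (196 - 262)*(1 + 19) = -66*20 = -1320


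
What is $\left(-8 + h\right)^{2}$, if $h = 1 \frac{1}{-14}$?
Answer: $\frac{12769}{196} \approx 65.148$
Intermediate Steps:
$h = - \frac{1}{14}$ ($h = 1 \left(- \frac{1}{14}\right) = - \frac{1}{14} \approx -0.071429$)
$\left(-8 + h\right)^{2} = \left(-8 - \frac{1}{14}\right)^{2} = \left(- \frac{113}{14}\right)^{2} = \frac{12769}{196}$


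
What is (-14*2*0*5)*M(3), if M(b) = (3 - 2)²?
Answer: 0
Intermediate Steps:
M(b) = 1 (M(b) = 1² = 1)
(-14*2*0*5)*M(3) = -14*2*0*5*1 = -0*5*1 = -14*0*1 = 0*1 = 0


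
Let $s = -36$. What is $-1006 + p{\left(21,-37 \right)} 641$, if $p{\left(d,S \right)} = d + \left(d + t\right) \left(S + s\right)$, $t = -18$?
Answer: $-127924$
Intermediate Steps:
$p{\left(d,S \right)} = d + \left(-36 + S\right) \left(-18 + d\right)$ ($p{\left(d,S \right)} = d + \left(d - 18\right) \left(S - 36\right) = d + \left(-18 + d\right) \left(-36 + S\right) = d + \left(-36 + S\right) \left(-18 + d\right)$)
$-1006 + p{\left(21,-37 \right)} 641 = -1006 + \left(648 - 735 - -666 - 777\right) 641 = -1006 + \left(648 - 735 + 666 - 777\right) 641 = -1006 - 126918 = -127924$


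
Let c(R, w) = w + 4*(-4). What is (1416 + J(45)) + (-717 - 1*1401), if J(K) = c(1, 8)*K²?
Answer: -16902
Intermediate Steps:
c(R, w) = -16 + w (c(R, w) = w - 16 = -16 + w)
J(K) = -8*K² (J(K) = (-16 + 8)*K² = -8*K²)
(1416 + J(45)) + (-717 - 1*1401) = (1416 - 8*45²) + (-717 - 1*1401) = (1416 - 8*2025) + (-717 - 1401) = (1416 - 16200) - 2118 = -14784 - 2118 = -16902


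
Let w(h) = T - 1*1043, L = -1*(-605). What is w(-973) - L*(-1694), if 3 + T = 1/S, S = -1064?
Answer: 1089348735/1064 ≈ 1.0238e+6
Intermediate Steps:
T = -3193/1064 (T = -3 + 1/(-1064) = -3 - 1/1064 = -3193/1064 ≈ -3.0009)
L = 605
w(h) = -1112945/1064 (w(h) = -3193/1064 - 1*1043 = -3193/1064 - 1043 = -1112945/1064)
w(-973) - L*(-1694) = -1112945/1064 - 605*(-1694) = -1112945/1064 - 1*(-1024870) = -1112945/1064 + 1024870 = 1089348735/1064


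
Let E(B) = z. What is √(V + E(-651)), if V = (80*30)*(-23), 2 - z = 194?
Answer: 4*I*√3462 ≈ 235.35*I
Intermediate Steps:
z = -192 (z = 2 - 1*194 = 2 - 194 = -192)
E(B) = -192
V = -55200 (V = 2400*(-23) = -55200)
√(V + E(-651)) = √(-55200 - 192) = √(-55392) = 4*I*√3462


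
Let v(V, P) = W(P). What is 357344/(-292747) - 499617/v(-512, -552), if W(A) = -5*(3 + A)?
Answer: -1258481087/6868295 ≈ -183.23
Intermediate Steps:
W(A) = -15 - 5*A
v(V, P) = -15 - 5*P
357344/(-292747) - 499617/v(-512, -552) = 357344/(-292747) - 499617/(-15 - 5*(-552)) = 357344*(-1/292747) - 499617/(-15 + 2760) = -27488/22519 - 499617/2745 = -27488/22519 - 499617*1/2745 = -27488/22519 - 55513/305 = -1258481087/6868295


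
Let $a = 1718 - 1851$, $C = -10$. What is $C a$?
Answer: $1330$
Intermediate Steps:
$a = -133$
$C a = \left(-10\right) \left(-133\right) = 1330$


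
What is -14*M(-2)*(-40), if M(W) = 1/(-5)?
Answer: -112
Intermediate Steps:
M(W) = -⅕
-14*M(-2)*(-40) = -14*(-⅕)*(-40) = (14/5)*(-40) = -112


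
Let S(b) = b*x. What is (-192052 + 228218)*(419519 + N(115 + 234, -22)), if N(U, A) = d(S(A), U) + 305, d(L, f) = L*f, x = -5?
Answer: 16571767524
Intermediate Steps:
S(b) = -5*b (S(b) = b*(-5) = -5*b)
N(U, A) = 305 - 5*A*U (N(U, A) = (-5*A)*U + 305 = -5*A*U + 305 = 305 - 5*A*U)
(-192052 + 228218)*(419519 + N(115 + 234, -22)) = (-192052 + 228218)*(419519 + (305 - 5*(-22)*(115 + 234))) = 36166*(419519 + (305 - 5*(-22)*349)) = 36166*(419519 + (305 + 38390)) = 36166*(419519 + 38695) = 36166*458214 = 16571767524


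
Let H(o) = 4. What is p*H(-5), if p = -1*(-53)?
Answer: 212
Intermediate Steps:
p = 53
p*H(-5) = 53*4 = 212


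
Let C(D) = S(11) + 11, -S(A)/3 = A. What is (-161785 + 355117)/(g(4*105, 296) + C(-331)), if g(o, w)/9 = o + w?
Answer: 96666/3211 ≈ 30.105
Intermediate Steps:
S(A) = -3*A
C(D) = -22 (C(D) = -3*11 + 11 = -33 + 11 = -22)
g(o, w) = 9*o + 9*w (g(o, w) = 9*(o + w) = 9*o + 9*w)
(-161785 + 355117)/(g(4*105, 296) + C(-331)) = (-161785 + 355117)/((9*(4*105) + 9*296) - 22) = 193332/((9*420 + 2664) - 22) = 193332/((3780 + 2664) - 22) = 193332/(6444 - 22) = 193332/6422 = 193332*(1/6422) = 96666/3211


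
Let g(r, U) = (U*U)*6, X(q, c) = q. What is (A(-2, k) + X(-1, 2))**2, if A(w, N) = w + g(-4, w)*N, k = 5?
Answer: 13689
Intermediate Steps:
g(r, U) = 6*U**2 (g(r, U) = U**2*6 = 6*U**2)
A(w, N) = w + 6*N*w**2 (A(w, N) = w + (6*w**2)*N = w + 6*N*w**2)
(A(-2, k) + X(-1, 2))**2 = (-2*(1 + 6*5*(-2)) - 1)**2 = (-2*(1 - 60) - 1)**2 = (-2*(-59) - 1)**2 = (118 - 1)**2 = 117**2 = 13689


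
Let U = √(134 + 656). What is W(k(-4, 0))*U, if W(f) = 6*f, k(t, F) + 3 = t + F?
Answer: -42*√790 ≈ -1180.5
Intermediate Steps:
k(t, F) = -3 + F + t (k(t, F) = -3 + (t + F) = -3 + (F + t) = -3 + F + t)
U = √790 ≈ 28.107
W(k(-4, 0))*U = (6*(-3 + 0 - 4))*√790 = (6*(-7))*√790 = -42*√790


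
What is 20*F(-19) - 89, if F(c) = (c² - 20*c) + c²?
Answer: 21951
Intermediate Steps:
F(c) = -20*c + 2*c²
20*F(-19) - 89 = 20*(2*(-19)*(-10 - 19)) - 89 = 20*(2*(-19)*(-29)) - 89 = 20*1102 - 89 = 22040 - 89 = 21951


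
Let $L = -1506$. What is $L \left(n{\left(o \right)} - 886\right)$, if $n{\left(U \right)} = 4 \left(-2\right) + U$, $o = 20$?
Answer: $1316244$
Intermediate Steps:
$n{\left(U \right)} = -8 + U$
$L \left(n{\left(o \right)} - 886\right) = - 1506 \left(\left(-8 + 20\right) - 886\right) = - 1506 \left(12 - 886\right) = \left(-1506\right) \left(-874\right) = 1316244$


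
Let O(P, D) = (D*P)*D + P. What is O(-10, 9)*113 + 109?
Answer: -92551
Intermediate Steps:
O(P, D) = P + P*D² (O(P, D) = P*D² + P = P + P*D²)
O(-10, 9)*113 + 109 = -10*(1 + 9²)*113 + 109 = -10*(1 + 81)*113 + 109 = -10*82*113 + 109 = -820*113 + 109 = -92660 + 109 = -92551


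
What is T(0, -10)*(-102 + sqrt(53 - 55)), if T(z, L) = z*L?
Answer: 0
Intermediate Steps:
T(z, L) = L*z
T(0, -10)*(-102 + sqrt(53 - 55)) = (-10*0)*(-102 + sqrt(53 - 55)) = 0*(-102 + sqrt(-2)) = 0*(-102 + I*sqrt(2)) = 0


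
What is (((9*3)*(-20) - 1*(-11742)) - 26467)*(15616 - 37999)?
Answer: 341676495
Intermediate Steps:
(((9*3)*(-20) - 1*(-11742)) - 26467)*(15616 - 37999) = ((27*(-20) + 11742) - 26467)*(-22383) = ((-540 + 11742) - 26467)*(-22383) = (11202 - 26467)*(-22383) = -15265*(-22383) = 341676495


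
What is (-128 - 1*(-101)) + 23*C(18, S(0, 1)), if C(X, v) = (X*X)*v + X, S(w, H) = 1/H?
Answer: 7839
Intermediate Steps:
C(X, v) = X + v*X² (C(X, v) = X²*v + X = v*X² + X = X + v*X²)
(-128 - 1*(-101)) + 23*C(18, S(0, 1)) = (-128 - 1*(-101)) + 23*(18*(1 + 18/1)) = (-128 + 101) + 23*(18*(1 + 18*1)) = -27 + 23*(18*(1 + 18)) = -27 + 23*(18*19) = -27 + 23*342 = -27 + 7866 = 7839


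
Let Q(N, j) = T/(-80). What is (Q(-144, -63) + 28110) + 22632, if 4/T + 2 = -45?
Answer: 47697481/940 ≈ 50742.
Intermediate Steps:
T = -4/47 (T = 4/(-2 - 45) = 4/(-47) = 4*(-1/47) = -4/47 ≈ -0.085106)
Q(N, j) = 1/940 (Q(N, j) = -4/47/(-80) = -4/47*(-1/80) = 1/940)
(Q(-144, -63) + 28110) + 22632 = (1/940 + 28110) + 22632 = 26423401/940 + 22632 = 47697481/940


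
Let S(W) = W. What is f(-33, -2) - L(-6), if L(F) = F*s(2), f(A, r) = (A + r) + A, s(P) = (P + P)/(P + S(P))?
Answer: -62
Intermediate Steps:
s(P) = 1 (s(P) = (P + P)/(P + P) = (2*P)/((2*P)) = (2*P)*(1/(2*P)) = 1)
f(A, r) = r + 2*A
L(F) = F (L(F) = F*1 = F)
f(-33, -2) - L(-6) = (-2 + 2*(-33)) - 1*(-6) = (-2 - 66) + 6 = -68 + 6 = -62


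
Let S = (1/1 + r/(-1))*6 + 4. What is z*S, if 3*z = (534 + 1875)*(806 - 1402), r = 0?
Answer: -4785880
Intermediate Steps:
z = -478588 (z = ((534 + 1875)*(806 - 1402))/3 = (2409*(-596))/3 = (⅓)*(-1435764) = -478588)
S = 10 (S = (1/1 + 0/(-1))*6 + 4 = (1*1 + 0*(-1))*6 + 4 = (1 + 0)*6 + 4 = 1*6 + 4 = 6 + 4 = 10)
z*S = -478588*10 = -4785880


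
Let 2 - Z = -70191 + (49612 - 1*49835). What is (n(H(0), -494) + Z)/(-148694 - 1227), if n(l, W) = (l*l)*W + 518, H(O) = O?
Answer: -70934/149921 ≈ -0.47314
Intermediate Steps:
Z = 70416 (Z = 2 - (-70191 + (49612 - 1*49835)) = 2 - (-70191 + (49612 - 49835)) = 2 - (-70191 - 223) = 2 - 1*(-70414) = 2 + 70414 = 70416)
n(l, W) = 518 + W*l**2 (n(l, W) = l**2*W + 518 = W*l**2 + 518 = 518 + W*l**2)
(n(H(0), -494) + Z)/(-148694 - 1227) = ((518 - 494*0**2) + 70416)/(-148694 - 1227) = ((518 - 494*0) + 70416)/(-149921) = ((518 + 0) + 70416)*(-1/149921) = (518 + 70416)*(-1/149921) = 70934*(-1/149921) = -70934/149921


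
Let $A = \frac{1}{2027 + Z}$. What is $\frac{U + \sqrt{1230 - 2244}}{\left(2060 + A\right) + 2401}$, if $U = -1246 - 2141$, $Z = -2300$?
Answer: $- \frac{924651}{1217852} + \frac{3549 i \sqrt{6}}{1217852} \approx -0.75925 + 0.0071382 i$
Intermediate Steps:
$U = -3387$
$A = - \frac{1}{273}$ ($A = \frac{1}{2027 - 2300} = \frac{1}{-273} = - \frac{1}{273} \approx -0.003663$)
$\frac{U + \sqrt{1230 - 2244}}{\left(2060 + A\right) + 2401} = \frac{-3387 + \sqrt{1230 - 2244}}{\left(2060 - \frac{1}{273}\right) + 2401} = \frac{-3387 + \sqrt{-1014}}{\frac{562379}{273} + 2401} = \frac{-3387 + 13 i \sqrt{6}}{\frac{1217852}{273}} = \left(-3387 + 13 i \sqrt{6}\right) \frac{273}{1217852} = - \frac{924651}{1217852} + \frac{3549 i \sqrt{6}}{1217852}$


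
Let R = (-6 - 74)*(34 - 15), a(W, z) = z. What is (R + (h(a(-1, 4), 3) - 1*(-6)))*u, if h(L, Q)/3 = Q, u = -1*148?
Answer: 222740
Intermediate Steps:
u = -148
h(L, Q) = 3*Q
R = -1520 (R = -80*19 = -1520)
(R + (h(a(-1, 4), 3) - 1*(-6)))*u = (-1520 + (3*3 - 1*(-6)))*(-148) = (-1520 + (9 + 6))*(-148) = (-1520 + 15)*(-148) = -1505*(-148) = 222740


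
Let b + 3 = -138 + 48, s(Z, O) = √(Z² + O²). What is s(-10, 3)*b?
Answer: -93*√109 ≈ -970.95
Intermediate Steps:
s(Z, O) = √(O² + Z²)
b = -93 (b = -3 + (-138 + 48) = -3 - 90 = -93)
s(-10, 3)*b = √(3² + (-10)²)*(-93) = √(9 + 100)*(-93) = √109*(-93) = -93*√109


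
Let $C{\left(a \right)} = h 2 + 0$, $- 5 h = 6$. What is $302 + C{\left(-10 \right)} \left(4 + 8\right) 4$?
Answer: $\frac{934}{5} \approx 186.8$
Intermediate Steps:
$h = - \frac{6}{5}$ ($h = \left(- \frac{1}{5}\right) 6 = - \frac{6}{5} \approx -1.2$)
$C{\left(a \right)} = - \frac{12}{5}$ ($C{\left(a \right)} = \left(- \frac{6}{5}\right) 2 + 0 = - \frac{12}{5} + 0 = - \frac{12}{5}$)
$302 + C{\left(-10 \right)} \left(4 + 8\right) 4 = 302 - \frac{12 \left(4 + 8\right) 4}{5} = 302 - \frac{12 \cdot 12 \cdot 4}{5} = 302 - \frac{576}{5} = \frac{934}{5}$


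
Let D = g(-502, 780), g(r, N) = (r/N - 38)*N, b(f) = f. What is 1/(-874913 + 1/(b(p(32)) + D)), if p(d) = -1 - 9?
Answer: -30152/26380376777 ≈ -1.1430e-6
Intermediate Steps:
p(d) = -10
g(r, N) = N*(-38 + r/N) (g(r, N) = (-38 + r/N)*N = N*(-38 + r/N))
D = -30142 (D = -502 - 38*780 = -502 - 29640 = -30142)
1/(-874913 + 1/(b(p(32)) + D)) = 1/(-874913 + 1/(-10 - 30142)) = 1/(-874913 + 1/(-30152)) = 1/(-874913 - 1/30152) = 1/(-26380376777/30152) = -30152/26380376777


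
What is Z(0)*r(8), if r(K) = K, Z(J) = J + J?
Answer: 0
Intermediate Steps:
Z(J) = 2*J
Z(0)*r(8) = (2*0)*8 = 0*8 = 0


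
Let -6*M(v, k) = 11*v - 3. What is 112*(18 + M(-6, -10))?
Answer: 3304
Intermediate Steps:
M(v, k) = ½ - 11*v/6 (M(v, k) = -(11*v - 3)/6 = -(-3 + 11*v)/6 = ½ - 11*v/6)
112*(18 + M(-6, -10)) = 112*(18 + (½ - 11/6*(-6))) = 112*(18 + (½ + 11)) = 112*(18 + 23/2) = 112*(59/2) = 3304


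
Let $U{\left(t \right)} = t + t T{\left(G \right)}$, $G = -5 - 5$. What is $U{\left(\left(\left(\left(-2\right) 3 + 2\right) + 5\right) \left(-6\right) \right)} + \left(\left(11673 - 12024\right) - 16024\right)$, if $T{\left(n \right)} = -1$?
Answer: $-16375$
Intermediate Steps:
$G = -10$ ($G = -5 - 5 = -10$)
$U{\left(t \right)} = 0$ ($U{\left(t \right)} = t + t \left(-1\right) = t - t = 0$)
$U{\left(\left(\left(\left(-2\right) 3 + 2\right) + 5\right) \left(-6\right) \right)} + \left(\left(11673 - 12024\right) - 16024\right) = 0 + \left(\left(11673 - 12024\right) - 16024\right) = 0 - 16375 = -16375$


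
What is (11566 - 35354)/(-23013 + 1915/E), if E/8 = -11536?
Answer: 2195346944/2123825659 ≈ 1.0337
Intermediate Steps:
E = -92288 (E = 8*(-11536) = -92288)
(11566 - 35354)/(-23013 + 1915/E) = (11566 - 35354)/(-23013 + 1915/(-92288)) = -23788/(-23013 + 1915*(-1/92288)) = -23788/(-23013 - 1915/92288) = -23788/(-2123825659/92288) = -23788*(-92288/2123825659) = 2195346944/2123825659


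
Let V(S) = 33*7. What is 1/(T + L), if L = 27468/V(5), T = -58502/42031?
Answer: 42031/4939366 ≈ 0.0085094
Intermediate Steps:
V(S) = 231
T = -58502/42031 (T = -58502*1/42031 = -58502/42031 ≈ -1.3919)
L = 1308/11 (L = 27468/231 = 27468*(1/231) = 1308/11 ≈ 118.91)
1/(T + L) = 1/(-58502/42031 + 1308/11) = 1/(4939366/42031) = 42031/4939366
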